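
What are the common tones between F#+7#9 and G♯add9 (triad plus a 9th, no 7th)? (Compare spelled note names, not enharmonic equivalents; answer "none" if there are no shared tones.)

F#+7#9 = F#, A#, C##, E, G##.
G♯add9 = G#, B#, D#, A#.
Shared: A#.

A#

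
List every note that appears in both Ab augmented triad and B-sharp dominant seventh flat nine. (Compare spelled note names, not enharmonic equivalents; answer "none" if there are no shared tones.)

Ab augmented triad = A-flat, C, E.
B-sharp dominant seventh flat nine = B-sharp, D-double-sharp, F-double-sharp, A-sharp, C-sharp.
Shared: none.

none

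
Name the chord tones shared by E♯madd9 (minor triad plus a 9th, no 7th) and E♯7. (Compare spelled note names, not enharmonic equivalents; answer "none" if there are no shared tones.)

E# B#

E♯madd9 = E#, G#, B#, F##.
E♯7 = E#, G##, B#, D#.
Shared: E#, B#.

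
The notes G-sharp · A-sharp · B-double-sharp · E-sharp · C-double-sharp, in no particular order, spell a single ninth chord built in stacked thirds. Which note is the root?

Stacking in thirds gives A-sharp – C-double-sharp – E-sharp – G-sharp – B-double-sharp, so A-sharp is the root — A-sharp dominant seventh sharp nine.

A-sharp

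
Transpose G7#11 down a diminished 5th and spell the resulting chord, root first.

C#, E#, G#, B, F##

Transposed root: G → C# (diminished 5th down). So we spell C# dominant seventh sharp eleven:
C# — root
E# — major 3rd
G# — perfect 5th
B — minor 7th
F## — augmented 11th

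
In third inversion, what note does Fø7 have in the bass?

E♭

Fø7 = F–A♭–C♭–E♭. Third inversion → seventh in the bass = E♭.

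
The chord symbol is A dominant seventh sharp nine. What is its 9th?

Root of A dominant seventh sharp nine = A. The 9th is an augmented 9th: A up an augmented 9th → B#.

B#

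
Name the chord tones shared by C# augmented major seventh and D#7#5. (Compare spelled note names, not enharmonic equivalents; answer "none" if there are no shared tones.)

C# augmented major seventh: C# E# G## B#
D#7#5: D# F## A## C#
Common to both → C#.

C#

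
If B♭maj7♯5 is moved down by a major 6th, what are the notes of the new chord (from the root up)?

Db F A C

Bb down a major 6th → Db. New chord: Db augmented major seventh.
Db — root
F — major 3rd
A — augmented 5th
C — major 7th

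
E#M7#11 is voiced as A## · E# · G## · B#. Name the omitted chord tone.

The full E#M7#11 chord is E#, G##, B#, D##, A##.
Comparing with the voicing, the major 7th (7th) — D## — is absent.

D##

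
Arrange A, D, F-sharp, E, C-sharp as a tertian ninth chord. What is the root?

D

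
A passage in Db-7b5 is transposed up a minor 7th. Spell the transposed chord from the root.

C♭ – E𝄫 – G𝄫 – B𝄫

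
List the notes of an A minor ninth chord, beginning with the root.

A  C  E  G  B

A minor ninth is a minor ninth built on A.
- root: A
- minor 3rd: C
- perfect 5th: E
- minor 7th: G
- major 9th: B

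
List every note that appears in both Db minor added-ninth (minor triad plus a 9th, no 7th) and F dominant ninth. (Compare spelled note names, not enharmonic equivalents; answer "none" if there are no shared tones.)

E-flat

Db minor added-ninth: D-flat F-flat A-flat E-flat
F dominant ninth: F A C E-flat G
Common to both → E-flat.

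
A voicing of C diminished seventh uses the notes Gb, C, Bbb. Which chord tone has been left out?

C diminished seventh = C, Eb, Gb, Bbb. The voicing lacks the 3rd (minor 3rd), Eb.

Eb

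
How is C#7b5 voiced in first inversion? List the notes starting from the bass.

In root position, C#7b5 is C♯–E♯–G–B.
First inversion puts the third (E♯) in the bass.

E♯, G, B, C♯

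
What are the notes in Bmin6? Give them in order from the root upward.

B, D, F#, G#

Root B, quality minor sixth:
root → B
3rd (minor 3rd) → D
5th (perfect 5th) → F#
6th (major 6th) → G#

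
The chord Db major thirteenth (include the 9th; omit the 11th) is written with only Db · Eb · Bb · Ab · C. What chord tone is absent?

F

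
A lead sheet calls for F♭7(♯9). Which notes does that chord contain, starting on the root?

F♭7(♯9): dominant seventh sharp nine on Fb.
root → Fb
3rd (major 3rd) → Ab
5th (perfect 5th) → Cb
7th (minor 7th) → Ebb
9th (augmented 9th) → G

Fb  Ab  Cb  Ebb  G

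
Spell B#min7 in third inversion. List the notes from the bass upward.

B#min7 = B♯–D♯–F𝄪–A♯; third inversion → seventh (A♯) lowest.

A♯  B♯  D♯  F𝄪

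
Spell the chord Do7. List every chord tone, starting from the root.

D  F  Ab  Cb

Root D, quality diminished seventh:
D — root
F — minor 3rd
Ab — diminished 5th
Cb — diminished 7th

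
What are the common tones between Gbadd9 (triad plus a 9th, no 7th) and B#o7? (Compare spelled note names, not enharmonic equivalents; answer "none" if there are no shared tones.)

Gbadd9 = Gb, Bb, Db, Ab.
B#o7 = B#, D#, F#, A.
Shared: none.

none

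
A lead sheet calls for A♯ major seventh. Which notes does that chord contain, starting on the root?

A♯ major seventh: major seventh on A#.
- root: A#
- major 3rd: C##
- perfect 5th: E#
- major 7th: G##

A#, C##, E#, G##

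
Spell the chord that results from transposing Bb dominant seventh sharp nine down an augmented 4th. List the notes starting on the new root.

F-flat, A-flat, C-flat, E-double-flat, G

An augmented 4th down from B-flat is F-flat, so the new chord is F-flat dominant seventh sharp nine.
F-flat — root
A-flat — major 3rd
C-flat — perfect 5th
E-double-flat — minor 7th
G — augmented 9th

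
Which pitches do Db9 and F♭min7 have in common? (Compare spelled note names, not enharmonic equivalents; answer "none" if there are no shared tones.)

C♭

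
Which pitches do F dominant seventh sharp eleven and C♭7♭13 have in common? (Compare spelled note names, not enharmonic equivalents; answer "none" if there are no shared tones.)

F dominant seventh sharp eleven = F, A, C, E♭, B.
C♭7♭13 = C♭, E♭, G♭, B𝄫, A𝄫.
Shared: E♭.

E♭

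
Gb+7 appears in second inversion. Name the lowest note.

D

Gb+7 = Gb–Bb–D–Fb. Second inversion → fifth in the bass = D.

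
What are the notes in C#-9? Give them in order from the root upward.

C#-9 is a minor ninth built on C♯.
- root: C♯
- minor 3rd: E
- perfect 5th: G♯
- minor 7th: B
- major 9th: D♯

C♯, E, G♯, B, D♯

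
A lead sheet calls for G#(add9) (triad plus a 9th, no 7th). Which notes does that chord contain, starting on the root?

G# B# D# A#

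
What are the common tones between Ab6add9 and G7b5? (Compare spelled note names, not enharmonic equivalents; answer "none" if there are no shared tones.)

F

Ab6add9: A♭ C E♭ F B♭
G7b5: G B D♭ F
Common to both → F.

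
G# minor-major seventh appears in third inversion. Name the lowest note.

G# minor-major seventh = G-sharp–B–D-sharp–F-double-sharp. Third inversion → seventh in the bass = F-double-sharp.

F-double-sharp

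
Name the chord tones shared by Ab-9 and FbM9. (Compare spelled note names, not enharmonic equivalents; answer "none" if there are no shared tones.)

Ab, Cb, Eb, Gb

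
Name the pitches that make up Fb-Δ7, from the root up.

F♭, A𝄫, C♭, E♭

Fb-Δ7 is a minor-major seventh built on F♭.
F♭ — root
A𝄫 — minor 3rd
C♭ — perfect 5th
E♭ — major 7th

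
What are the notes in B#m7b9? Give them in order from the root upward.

B#m7b9 is a minor seventh flat nine built on B#.
- root: B#
- minor 3rd: D#
- perfect 5th: F##
- minor 7th: A#
- minor 9th: C#

B#  D#  F##  A#  C#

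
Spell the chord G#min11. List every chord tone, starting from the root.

G#, B, D#, F#, A#, C#

G#min11: minor eleventh on G#.
Root: G#
Minor 3rd (3rd): B
Perfect 5th (5th): D#
Minor 7th (7th): F#
Major 9th (9th): A#
Perfect 11th (11th): C#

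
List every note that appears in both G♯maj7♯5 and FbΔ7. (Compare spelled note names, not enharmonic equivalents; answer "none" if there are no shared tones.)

none

G♯maj7♯5: G♯ B♯ D𝄪 F𝄪
FbΔ7: F♭ A♭ C♭ E♭
Common to both → none.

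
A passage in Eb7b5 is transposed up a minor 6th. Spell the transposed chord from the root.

Cb, Eb, Gbb, Bbb

Eb up a minor 6th → Cb. New chord: Cb dominant seventh flat five.
Root: Cb
Major 3rd (3rd): Eb
Diminished 5th (5th): Gbb
Minor 7th (7th): Bbb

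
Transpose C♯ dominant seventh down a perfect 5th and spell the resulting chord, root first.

A perfect 5th down from C-sharp is F-sharp, so the new chord is F-sharp dominant seventh.
- root: F-sharp
- major 3rd: A-sharp
- perfect 5th: C-sharp
- minor 7th: E

F-sharp, A-sharp, C-sharp, E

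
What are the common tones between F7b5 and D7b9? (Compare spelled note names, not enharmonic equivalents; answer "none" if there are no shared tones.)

A Eb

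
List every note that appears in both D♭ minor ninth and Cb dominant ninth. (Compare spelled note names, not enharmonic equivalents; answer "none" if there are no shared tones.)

D-flat, C-flat, E-flat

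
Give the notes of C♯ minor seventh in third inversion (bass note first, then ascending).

C♯ minor seventh = C#–E–G#–B; third inversion → seventh (B) lowest.

B, C#, E, G#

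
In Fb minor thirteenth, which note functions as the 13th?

Root of Fb minor thirteenth = F-flat. The 13th is a major 13th: F-flat up a major 13th → D-flat.

D-flat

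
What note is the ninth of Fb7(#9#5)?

G

Fb7(#9#5) is built on Fb; its 9th is an augmented 9th above the root.
A second above F uses the letter G, and the augmented 9th above Fb is G.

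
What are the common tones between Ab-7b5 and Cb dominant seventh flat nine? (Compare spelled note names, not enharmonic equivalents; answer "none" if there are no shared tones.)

C♭ – G♭

Ab-7b5: A♭ C♭ E𝄫 G♭
Cb dominant seventh flat nine: C♭ E♭ G♭ B𝄫 D𝄫
Common to both → C♭, G♭.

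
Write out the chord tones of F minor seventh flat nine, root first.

F minor seventh flat nine is a minor seventh flat nine built on F.
F — root
A-flat — minor 3rd
C — perfect 5th
E-flat — minor 7th
G-flat — minor 9th

F, A-flat, C, E-flat, G-flat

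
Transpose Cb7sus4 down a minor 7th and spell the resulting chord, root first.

D♭, G♭, A♭, C♭

Transposed root: C♭ → D♭ (minor 7th down). So we spell D♭ dominant seventh suspended fourth:
root → D♭
4th (perfect 4th) → G♭
5th (perfect 5th) → A♭
7th (minor 7th) → C♭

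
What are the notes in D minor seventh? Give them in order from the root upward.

D minor seventh: minor seventh on D.
- root: D
- minor 3rd: F
- perfect 5th: A
- minor 7th: C

D – F – A – C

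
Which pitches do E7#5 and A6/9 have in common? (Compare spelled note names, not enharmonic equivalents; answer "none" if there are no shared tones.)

E7#5 = E, G#, B#, D.
A6/9 = A, C#, E, F#, B.
Shared: E.

E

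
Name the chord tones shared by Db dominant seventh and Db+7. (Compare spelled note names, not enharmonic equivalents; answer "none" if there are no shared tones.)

Db dominant seventh: Db F Ab Cb
Db+7: Db F A Cb
Common to both → Db, F, Cb.

Db – F – Cb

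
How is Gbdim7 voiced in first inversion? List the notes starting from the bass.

In root position, Gbdim7 is Gb–Bbb–Dbb–Fbb.
First inversion puts the third (Bbb) in the bass.

Bbb – Dbb – Fbb – Gb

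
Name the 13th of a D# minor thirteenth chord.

Root of D# minor thirteenth = D-sharp. The 13th is a major 13th: D-sharp up a major 13th → B-sharp.

B-sharp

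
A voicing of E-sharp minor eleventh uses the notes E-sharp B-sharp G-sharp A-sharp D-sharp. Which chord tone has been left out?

The full E-sharp minor eleventh chord is E-sharp, G-sharp, B-sharp, D-sharp, F-double-sharp, A-sharp.
Comparing with the voicing, the major 9th (9th) — F-double-sharp — is absent.

F-double-sharp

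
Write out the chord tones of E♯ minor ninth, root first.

E♯ minor ninth is a minor ninth built on E#.
Root: E#
Minor 3rd (3rd): G#
Perfect 5th (5th): B#
Minor 7th (7th): D#
Major 9th (9th): F##

E#, G#, B#, D#, F##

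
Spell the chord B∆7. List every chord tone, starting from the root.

B D# F# A#

B∆7 is a major seventh built on B.
root → B
3rd (major 3rd) → D#
5th (perfect 5th) → F#
7th (major 7th) → A#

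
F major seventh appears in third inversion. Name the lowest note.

E

F major seventh in root position is F–A–C–E.
Third inversion places the seventh in the bass, which is E.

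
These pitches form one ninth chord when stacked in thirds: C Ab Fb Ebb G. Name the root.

Stacking in thirds gives Fb – Ab – C – Ebb – G, so Fb is the root — Fb dominant seventh sharp nine sharp five.

Fb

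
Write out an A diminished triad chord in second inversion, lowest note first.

E-flat, A, C

A diminished triad = A–C–E-flat; second inversion → fifth (E-flat) lowest.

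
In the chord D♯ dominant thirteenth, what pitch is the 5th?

A♯

D♯ dominant thirteenth is built on D♯; its 5th is a perfect 5th above the root.
A fifth above D uses the letter A, and the perfect 5th above D♯ is A♯.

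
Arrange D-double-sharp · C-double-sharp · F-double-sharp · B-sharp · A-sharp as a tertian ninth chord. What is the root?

Stacking in thirds gives B-sharp – D-double-sharp – F-double-sharp – A-sharp – C-double-sharp, so B-sharp is the root — B-sharp dominant ninth.

B-sharp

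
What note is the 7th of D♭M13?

Root of D♭M13 = Db. The 7th is a major 7th: Db up a major 7th → C.

C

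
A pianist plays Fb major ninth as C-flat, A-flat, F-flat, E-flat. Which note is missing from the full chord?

G-flat

The full Fb major ninth chord is F-flat, A-flat, C-flat, E-flat, G-flat.
Comparing with the voicing, the major 9th (9th) — G-flat — is absent.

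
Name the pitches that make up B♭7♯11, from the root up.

B♭7♯11: dominant seventh sharp eleven on Bb.
root → Bb
3rd (major 3rd) → D
5th (perfect 5th) → F
7th (minor 7th) → Ab
11th (augmented 11th) → E

Bb, D, F, Ab, E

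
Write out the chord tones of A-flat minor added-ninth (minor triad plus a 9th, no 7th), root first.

Ab, Cb, Eb, Bb

Root Ab, quality minor added-ninth:
Ab — root
Cb — minor 3rd
Eb — perfect 5th
Bb — major 9th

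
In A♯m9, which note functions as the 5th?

E#

A♯m9 is built on A#; its 5th is a perfect 5th above the root.
A fifth above A uses the letter E, and the perfect 5th above A# is E#.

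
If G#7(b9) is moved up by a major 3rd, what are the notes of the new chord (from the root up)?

G# up a major 3rd → B#. New chord: B# dominant seventh flat nine.
Root: B#
Major 3rd (3rd): D##
Perfect 5th (5th): F##
Minor 7th (7th): A#
Minor 9th (9th): C#

B#  D##  F##  A#  C#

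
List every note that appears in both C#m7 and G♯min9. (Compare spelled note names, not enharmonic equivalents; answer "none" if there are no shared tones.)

C#m7 = C#, E, G#, B.
G♯min9 = G#, B, D#, F#, A#.
Shared: G#, B.

G#, B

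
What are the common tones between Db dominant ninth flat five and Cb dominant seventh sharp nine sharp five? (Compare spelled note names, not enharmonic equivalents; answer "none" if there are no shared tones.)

C-flat  E-flat

Db dominant ninth flat five = D-flat, F, A-double-flat, C-flat, E-flat.
Cb dominant seventh sharp nine sharp five = C-flat, E-flat, G, B-double-flat, D.
Shared: C-flat, E-flat.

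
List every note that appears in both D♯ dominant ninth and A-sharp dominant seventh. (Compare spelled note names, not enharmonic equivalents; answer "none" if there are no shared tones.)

A-sharp, E-sharp

D♯ dominant ninth: D-sharp F-double-sharp A-sharp C-sharp E-sharp
A-sharp dominant seventh: A-sharp C-double-sharp E-sharp G-sharp
Common to both → A-sharp, E-sharp.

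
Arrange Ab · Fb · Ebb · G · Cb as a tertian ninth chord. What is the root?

Fb

Arranged so that each adjacent pair is a third by letter name: Fb – Ab – Cb – Ebb – G.
The bottom of that stack, Fb, is the root (this is Fb dominant seventh sharp nine).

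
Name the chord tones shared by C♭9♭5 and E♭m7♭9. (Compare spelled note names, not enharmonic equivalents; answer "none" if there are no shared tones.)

C♭9♭5: Cb Eb Gbb Bbb Db
E♭m7♭9: Eb Gb Bb Db Fb
Common to both → Eb, Db.

Eb, Db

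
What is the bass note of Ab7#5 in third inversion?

Ab7#5 = Ab–C–E–Gb. Third inversion → seventh in the bass = Gb.

Gb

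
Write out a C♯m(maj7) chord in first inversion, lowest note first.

E, G#, B#, C#

In root position, C♯m(maj7) is C#–E–G#–B#.
First inversion puts the third (E) in the bass.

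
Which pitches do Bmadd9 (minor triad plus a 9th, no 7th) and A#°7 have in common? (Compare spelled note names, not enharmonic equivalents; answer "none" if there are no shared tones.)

Bmadd9: B D F♯ C♯
A#°7: A♯ C♯ E G
Common to both → C♯.

C♯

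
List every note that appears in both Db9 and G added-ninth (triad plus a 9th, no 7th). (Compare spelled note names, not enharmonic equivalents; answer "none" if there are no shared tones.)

Db9 = Db, F, Ab, Cb, Eb.
G added-ninth = G, B, D, A.
Shared: none.

none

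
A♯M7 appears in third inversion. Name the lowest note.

A♯M7 = A#–C##–E#–G##. Third inversion → seventh in the bass = G##.

G##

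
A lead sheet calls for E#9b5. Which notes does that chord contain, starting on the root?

E#, G##, B, D#, F##

E#9b5: dominant ninth flat five on E#.
E# — root
G## — major 3rd
B — diminished 5th
D# — minor 7th
F## — major 9th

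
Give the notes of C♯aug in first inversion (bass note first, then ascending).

E♯ G𝄪 C♯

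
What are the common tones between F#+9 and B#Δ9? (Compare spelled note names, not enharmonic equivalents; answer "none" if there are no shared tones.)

C##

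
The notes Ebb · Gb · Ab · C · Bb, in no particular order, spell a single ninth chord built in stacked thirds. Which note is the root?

Arranged so that each adjacent pair is a third by letter name: Ab – C – Ebb – Gb – Bb.
The bottom of that stack, Ab, is the root (this is Ab dominant ninth flat five).

Ab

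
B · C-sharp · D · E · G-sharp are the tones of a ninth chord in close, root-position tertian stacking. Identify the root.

C-sharp

Arranged so that each adjacent pair is a third by letter name: C-sharp – E – G-sharp – B – D.
The bottom of that stack, C-sharp, is the root (this is C-sharp minor seventh flat nine).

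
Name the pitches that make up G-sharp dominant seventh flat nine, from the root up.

G-sharp dominant seventh flat nine: dominant seventh flat nine on G-sharp.
Root: G-sharp
Major 3rd (3rd): B-sharp
Perfect 5th (5th): D-sharp
Minor 7th (7th): F-sharp
Minor 9th (9th): A

G-sharp, B-sharp, D-sharp, F-sharp, A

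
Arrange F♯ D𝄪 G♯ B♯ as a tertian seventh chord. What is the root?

Arranged so that each adjacent pair is a third by letter name: G♯ – B♯ – D𝄪 – F♯.
The bottom of that stack, G♯, is the root (this is G♯ augmented seventh).

G♯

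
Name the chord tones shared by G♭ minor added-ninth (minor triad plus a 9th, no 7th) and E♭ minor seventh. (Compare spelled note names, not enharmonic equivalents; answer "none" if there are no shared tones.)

Gb  Db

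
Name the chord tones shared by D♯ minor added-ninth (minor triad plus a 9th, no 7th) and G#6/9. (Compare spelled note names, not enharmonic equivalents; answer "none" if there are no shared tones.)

D# A# E#

D♯ minor added-ninth: D# F# A# E#
G#6/9: G# B# D# E# A#
Common to both → D#, A#, E#.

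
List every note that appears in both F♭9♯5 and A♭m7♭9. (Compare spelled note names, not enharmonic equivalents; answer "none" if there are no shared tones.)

A♭, G♭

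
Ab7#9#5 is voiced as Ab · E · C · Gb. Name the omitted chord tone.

B

Ab7#9#5 = Ab, C, E, Gb, B. The voicing lacks the 9th (augmented 9th), B.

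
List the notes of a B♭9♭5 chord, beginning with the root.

B♭9♭5: dominant ninth flat five on Bb.
- root: Bb
- major 3rd: D
- diminished 5th: Fb
- minor 7th: Ab
- major 9th: C

Bb D Fb Ab C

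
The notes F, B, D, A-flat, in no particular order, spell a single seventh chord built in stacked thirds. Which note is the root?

Arranged so that each adjacent pair is a third by letter name: B – D – F – A-flat.
The bottom of that stack, B, is the root (this is B diminished seventh).

B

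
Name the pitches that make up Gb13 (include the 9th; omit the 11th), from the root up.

Root G♭, quality dominant thirteenth:
Root: G♭
Major 3rd (3rd): B♭
Perfect 5th (5th): D♭
Minor 7th (7th): F♭
Major 9th (9th): A♭
Major 13th (13th): E♭

G♭ – B♭ – D♭ – F♭ – A♭ – E♭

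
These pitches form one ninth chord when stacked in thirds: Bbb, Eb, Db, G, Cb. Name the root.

Cb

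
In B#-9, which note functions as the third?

Root of B#-9 = B#. The 3rd is a minor 3rd: B# up a minor 3rd → D#.

D#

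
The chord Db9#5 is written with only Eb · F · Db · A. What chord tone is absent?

Db9#5 = Db, F, A, Cb, Eb. The voicing lacks the 7th (minor 7th), Cb.

Cb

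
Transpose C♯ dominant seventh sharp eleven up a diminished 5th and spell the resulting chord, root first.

Transposed root: C-sharp → G (diminished 5th up). So we spell G dominant seventh sharp eleven:
- root: G
- major 3rd: B
- perfect 5th: D
- minor 7th: F
- augmented 11th: C-sharp

G – B – D – F – C-sharp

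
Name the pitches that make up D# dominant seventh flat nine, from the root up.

D-sharp – F-double-sharp – A-sharp – C-sharp – E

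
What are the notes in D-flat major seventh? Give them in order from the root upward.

D♭, F, A♭, C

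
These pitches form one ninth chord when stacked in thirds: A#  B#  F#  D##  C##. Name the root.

Arranged so that each adjacent pair is a third by letter name: B# – D## – F# – A# – C##.
The bottom of that stack, B#, is the root (this is B# dominant ninth flat five).

B#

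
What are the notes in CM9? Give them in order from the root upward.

C  E  G  B  D

Root C, quality major ninth:
Root: C
Major 3rd (3rd): E
Perfect 5th (5th): G
Major 7th (7th): B
Major 9th (9th): D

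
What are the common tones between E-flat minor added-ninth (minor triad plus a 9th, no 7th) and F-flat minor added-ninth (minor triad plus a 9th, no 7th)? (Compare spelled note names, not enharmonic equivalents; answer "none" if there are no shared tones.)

Gb

E-flat minor added-ninth = Eb, Gb, Bb, F.
F-flat minor added-ninth = Fb, Abb, Cb, Gb.
Shared: Gb.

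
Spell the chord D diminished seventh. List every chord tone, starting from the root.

D – F – Ab – Cb

D diminished seventh is a diminished seventh built on D.
- root: D
- minor 3rd: F
- diminished 5th: Ab
- diminished 7th: Cb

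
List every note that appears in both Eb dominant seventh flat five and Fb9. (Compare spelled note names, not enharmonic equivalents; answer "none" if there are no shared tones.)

none

Eb dominant seventh flat five = E♭, G, B𝄫, D♭.
Fb9 = F♭, A♭, C♭, E𝄫, G♭.
Shared: none.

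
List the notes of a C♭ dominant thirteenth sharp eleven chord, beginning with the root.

C-flat – E-flat – G-flat – B-double-flat – D-flat – F – A-flat

Root C-flat, quality dominant thirteenth sharp eleven:
root → C-flat
3rd (major 3rd) → E-flat
5th (perfect 5th) → G-flat
7th (minor 7th) → B-double-flat
9th (major 9th) → D-flat
11th (augmented 11th) → F
13th (major 13th) → A-flat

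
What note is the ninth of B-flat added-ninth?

B-flat added-ninth is built on Bb; its 9th is a major 9th above the root.
A second above B uses the letter C, and the major 9th above Bb is C.

C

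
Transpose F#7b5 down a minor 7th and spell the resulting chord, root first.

G#, B#, D, F#

A minor 7th down from F# is G#, so the new chord is G# dominant seventh flat five.
G# — root
B# — major 3rd
D — diminished 5th
F# — minor 7th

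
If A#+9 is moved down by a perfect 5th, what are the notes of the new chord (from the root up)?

D#, F##, A##, C#, E#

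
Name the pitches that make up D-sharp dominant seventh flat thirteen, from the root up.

D-sharp, F-double-sharp, A-sharp, C-sharp, B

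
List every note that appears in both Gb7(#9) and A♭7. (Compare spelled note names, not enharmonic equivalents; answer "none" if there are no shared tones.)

G♭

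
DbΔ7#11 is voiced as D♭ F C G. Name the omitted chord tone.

A♭

DbΔ7#11 = D♭, F, A♭, C, G. The voicing lacks the 5th (perfect 5th), A♭.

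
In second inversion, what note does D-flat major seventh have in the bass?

Ab

D-flat major seventh = Db–F–Ab–C. Second inversion → fifth in the bass = Ab.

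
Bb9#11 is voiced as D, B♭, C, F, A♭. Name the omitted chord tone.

E

The full Bb9#11 chord is B♭, D, F, A♭, C, E.
Comparing with the voicing, the augmented 11th (11th) — E — is absent.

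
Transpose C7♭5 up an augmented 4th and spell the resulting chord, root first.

An augmented 4th up from C is F♯, so the new chord is F♯ dominant seventh flat five.
F♯ — root
A♯ — major 3rd
C — diminished 5th
E — minor 7th

F♯ A♯ C E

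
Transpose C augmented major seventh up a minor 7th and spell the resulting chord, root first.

A minor 7th up from C is Bb, so the new chord is Bb augmented major seventh.
Bb — root
D — major 3rd
F# — augmented 5th
A — major 7th

Bb  D  F#  A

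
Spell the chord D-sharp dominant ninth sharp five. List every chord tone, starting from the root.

D-sharp dominant ninth sharp five is a dominant ninth sharp five built on D#.
D# — root
F## — major 3rd
A## — augmented 5th
C# — minor 7th
E# — major 9th

D# F## A## C# E#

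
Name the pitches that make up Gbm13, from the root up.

Root G♭, quality minor thirteenth:
Root: G♭
Minor 3rd (3rd): B𝄫
Perfect 5th (5th): D♭
Minor 7th (7th): F♭
Major 9th (9th): A♭
Perfect 11th (11th): C♭
Major 13th (13th): E♭

G♭, B𝄫, D♭, F♭, A♭, C♭, E♭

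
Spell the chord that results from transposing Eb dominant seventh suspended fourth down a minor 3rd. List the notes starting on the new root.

C  F  G  B-flat

Transposed root: E-flat → C (minor 3rd down). So we spell C dominant seventh suspended fourth:
root → C
4th (perfect 4th) → F
5th (perfect 5th) → G
7th (minor 7th) → B-flat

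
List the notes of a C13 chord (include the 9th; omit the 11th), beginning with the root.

C13: dominant thirteenth on C.
root → C
3rd (major 3rd) → E
5th (perfect 5th) → G
7th (minor 7th) → Bb
9th (major 9th) → D
13th (major 13th) → A

C – E – G – Bb – D – A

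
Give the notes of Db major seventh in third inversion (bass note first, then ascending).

C – Db – F – Ab

In root position, Db major seventh is Db–F–Ab–C.
Third inversion puts the seventh (C) in the bass.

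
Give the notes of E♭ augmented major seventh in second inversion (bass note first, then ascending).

B D E♭ G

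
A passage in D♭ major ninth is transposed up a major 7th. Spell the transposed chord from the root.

Transposed root: Db → C (major 7th up). So we spell C major ninth:
root → C
3rd (major 3rd) → E
5th (perfect 5th) → G
7th (major 7th) → B
9th (major 9th) → D

C – E – G – B – D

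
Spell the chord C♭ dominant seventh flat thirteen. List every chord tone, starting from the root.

C♭ dominant seventh flat thirteen: dominant seventh flat thirteen on Cb.
Cb — root
Eb — major 3rd
Gb — perfect 5th
Bbb — minor 7th
Abb — minor 13th

Cb Eb Gb Bbb Abb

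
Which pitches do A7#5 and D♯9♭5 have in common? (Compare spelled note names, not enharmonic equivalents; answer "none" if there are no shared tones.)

A, C#, E#

A7#5 = A, C#, E#, G.
D♯9♭5 = D#, F##, A, C#, E#.
Shared: A, C#, E#.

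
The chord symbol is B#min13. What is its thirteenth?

Root of B#min13 = B♯. The 13th is a major 13th: B♯ up a major 13th → G𝄪.

G𝄪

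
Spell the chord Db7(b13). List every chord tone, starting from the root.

Db7(b13) is a dominant seventh flat thirteen built on D♭.
root → D♭
3rd (major 3rd) → F
5th (perfect 5th) → A♭
7th (minor 7th) → C♭
13th (minor 13th) → B𝄫

D♭  F  A♭  C♭  B𝄫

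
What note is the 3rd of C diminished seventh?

C diminished seventh is built on C; its 3rd is a minor 3rd above the root.
A third above C uses the letter E, and the minor 3rd above C is E-flat.

E-flat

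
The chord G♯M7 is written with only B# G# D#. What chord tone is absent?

F##

G♯M7 = G#, B#, D#, F##. The voicing lacks the 7th (major 7th), F##.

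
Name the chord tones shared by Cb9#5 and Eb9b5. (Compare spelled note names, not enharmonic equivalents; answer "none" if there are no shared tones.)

Cb9#5: C♭ E♭ G B𝄫 D♭
Eb9b5: E♭ G B𝄫 D♭ F
Common to both → E♭, G, B𝄫, D♭.

E♭, G, B𝄫, D♭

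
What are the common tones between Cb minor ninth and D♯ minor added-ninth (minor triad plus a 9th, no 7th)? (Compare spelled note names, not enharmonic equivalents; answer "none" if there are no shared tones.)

none

Cb minor ninth: C♭ E𝄫 G♭ B𝄫 D♭
D♯ minor added-ninth: D♯ F♯ A♯ E♯
Common to both → none.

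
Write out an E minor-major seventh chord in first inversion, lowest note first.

G, B, D-sharp, E

In root position, E minor-major seventh is E–G–B–D-sharp.
First inversion puts the third (G) in the bass.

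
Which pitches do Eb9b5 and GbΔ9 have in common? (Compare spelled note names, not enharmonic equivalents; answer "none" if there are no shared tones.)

Db – F

Eb9b5: Eb G Bbb Db F
GbΔ9: Gb Bb Db F Ab
Common to both → Db, F.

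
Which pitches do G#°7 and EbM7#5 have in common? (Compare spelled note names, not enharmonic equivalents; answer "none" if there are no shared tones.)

B  D

G#°7 = G#, B, D, F.
EbM7#5 = Eb, G, B, D.
Shared: B, D.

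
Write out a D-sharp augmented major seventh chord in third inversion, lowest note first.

C-double-sharp, D-sharp, F-double-sharp, A-double-sharp

In root position, D-sharp augmented major seventh is D-sharp–F-double-sharp–A-double-sharp–C-double-sharp.
Third inversion puts the seventh (C-double-sharp) in the bass.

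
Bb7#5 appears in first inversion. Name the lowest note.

Bb7#5 in root position is Bb–D–F#–Ab.
First inversion places the third in the bass, which is D.

D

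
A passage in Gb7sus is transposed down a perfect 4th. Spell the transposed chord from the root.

Db – Gb – Ab – Cb

A perfect 4th down from Gb is Db, so the new chord is Db dominant seventh suspended fourth.
Db — root
Gb — perfect 4th
Ab — perfect 5th
Cb — minor 7th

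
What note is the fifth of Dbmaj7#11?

Ab

Root of Dbmaj7#11 = Db. The 5th is a perfect 5th: Db up a perfect 5th → Ab.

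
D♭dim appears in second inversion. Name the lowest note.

Abb

D♭dim in root position is Db–Fb–Abb.
Second inversion places the fifth in the bass, which is Abb.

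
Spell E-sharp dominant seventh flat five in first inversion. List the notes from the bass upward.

G-double-sharp, B, D-sharp, E-sharp

E-sharp dominant seventh flat five = E-sharp–G-double-sharp–B–D-sharp; first inversion → third (G-double-sharp) lowest.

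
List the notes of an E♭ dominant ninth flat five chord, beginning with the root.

E♭ dominant ninth flat five is a dominant ninth flat five built on E-flat.
root → E-flat
3rd (major 3rd) → G
5th (diminished 5th) → B-double-flat
7th (minor 7th) → D-flat
9th (major 9th) → F

E-flat, G, B-double-flat, D-flat, F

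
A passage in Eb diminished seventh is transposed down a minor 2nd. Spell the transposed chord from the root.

D, F, Ab, Cb

A minor 2nd down from Eb is D, so the new chord is D diminished seventh.
Root: D
Minor 3rd (3rd): F
Diminished 5th (5th): Ab
Diminished 7th (7th): Cb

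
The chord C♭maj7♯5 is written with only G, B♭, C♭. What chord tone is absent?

C♭maj7♯5 = C♭, E♭, G, B♭. The voicing lacks the 3rd (major 3rd), E♭.

E♭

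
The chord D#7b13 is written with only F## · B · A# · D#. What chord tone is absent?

The full D#7b13 chord is D#, F##, A#, C#, B.
Comparing with the voicing, the minor 7th (7th) — C# — is absent.

C#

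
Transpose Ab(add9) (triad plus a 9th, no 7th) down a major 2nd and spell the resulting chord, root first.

Gb Bb Db Ab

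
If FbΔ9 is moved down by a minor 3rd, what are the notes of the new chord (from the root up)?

Db F Ab C Eb

Fb down a minor 3rd → Db. New chord: Db major ninth.
Root: Db
Major 3rd (3rd): F
Perfect 5th (5th): Ab
Major 7th (7th): C
Major 9th (9th): Eb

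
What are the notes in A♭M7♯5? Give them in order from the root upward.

Ab C E G

Root Ab, quality augmented major seventh:
root → Ab
3rd (major 3rd) → C
5th (augmented 5th) → E
7th (major 7th) → G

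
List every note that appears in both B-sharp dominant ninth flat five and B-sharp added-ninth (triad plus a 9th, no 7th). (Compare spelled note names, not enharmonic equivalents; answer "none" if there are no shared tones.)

B-sharp dominant ninth flat five = B-sharp, D-double-sharp, F-sharp, A-sharp, C-double-sharp.
B-sharp added-ninth = B-sharp, D-double-sharp, F-double-sharp, C-double-sharp.
Shared: B-sharp, D-double-sharp, C-double-sharp.

B-sharp, D-double-sharp, C-double-sharp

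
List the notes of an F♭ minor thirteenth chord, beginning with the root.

Root F-flat, quality minor thirteenth:
- root: F-flat
- minor 3rd: A-double-flat
- perfect 5th: C-flat
- minor 7th: E-double-flat
- major 9th: G-flat
- perfect 11th: B-double-flat
- major 13th: D-flat

F-flat A-double-flat C-flat E-double-flat G-flat B-double-flat D-flat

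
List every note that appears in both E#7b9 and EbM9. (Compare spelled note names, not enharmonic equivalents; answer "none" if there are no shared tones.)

E#7b9: E# G## B# D# F#
EbM9: Eb G Bb D F
Common to both → none.

none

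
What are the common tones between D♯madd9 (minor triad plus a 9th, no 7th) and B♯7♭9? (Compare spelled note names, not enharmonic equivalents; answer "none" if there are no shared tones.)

D♯madd9: D# F# A# E#
B♯7♭9: B# D## F## A# C#
Common to both → A#.

A#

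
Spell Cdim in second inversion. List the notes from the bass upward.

Gb, C, Eb

Cdim = C–Eb–Gb; second inversion → fifth (Gb) lowest.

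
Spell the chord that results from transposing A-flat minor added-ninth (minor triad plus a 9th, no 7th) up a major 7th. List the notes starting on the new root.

G – Bb – D – A

Ab up a major 7th → G. New chord: G minor added-ninth.
Root: G
Minor 3rd (3rd): Bb
Perfect 5th (5th): D
Major 9th (9th): A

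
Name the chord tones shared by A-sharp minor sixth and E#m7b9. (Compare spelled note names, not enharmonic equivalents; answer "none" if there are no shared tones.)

A-sharp minor sixth: A♯ C♯ E♯ F𝄪
E#m7b9: E♯ G♯ B♯ D♯ F♯
Common to both → E♯.

E♯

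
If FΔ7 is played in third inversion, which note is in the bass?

FΔ7 = F–A–C–E. Third inversion → seventh in the bass = E.

E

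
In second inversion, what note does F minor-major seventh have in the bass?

C

F minor-major seventh = F–Ab–C–E. Second inversion → fifth in the bass = C.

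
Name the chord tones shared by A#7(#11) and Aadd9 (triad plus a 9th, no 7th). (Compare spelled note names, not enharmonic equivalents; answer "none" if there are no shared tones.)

A#7(#11) = A#, C##, E#, G#, D##.
Aadd9 = A, C#, E, B.
Shared: none.

none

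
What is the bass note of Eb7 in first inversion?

G

Eb7 = Eb–G–Bb–Db. First inversion → third in the bass = G.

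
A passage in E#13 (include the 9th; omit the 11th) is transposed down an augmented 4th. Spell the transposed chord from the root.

An augmented 4th down from E# is B, so the new chord is B dominant thirteenth.
root → B
3rd (major 3rd) → D#
5th (perfect 5th) → F#
7th (minor 7th) → A
9th (major 9th) → C#
13th (major 13th) → G#

B  D#  F#  A  C#  G#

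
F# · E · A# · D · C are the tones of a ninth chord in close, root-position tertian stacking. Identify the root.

Stacking in thirds gives D – F# – A# – C – E, so D is the root — D dominant ninth sharp five.

D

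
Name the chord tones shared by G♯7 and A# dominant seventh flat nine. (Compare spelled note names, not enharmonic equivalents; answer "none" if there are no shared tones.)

G#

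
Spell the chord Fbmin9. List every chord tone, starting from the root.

Root Fb, quality minor ninth:
- root: Fb
- minor 3rd: Abb
- perfect 5th: Cb
- minor 7th: Ebb
- major 9th: Gb

Fb, Abb, Cb, Ebb, Gb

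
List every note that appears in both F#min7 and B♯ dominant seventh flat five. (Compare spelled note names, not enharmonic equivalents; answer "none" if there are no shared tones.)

F#min7 = F#, A, C#, E.
B♯ dominant seventh flat five = B#, D##, F#, A#.
Shared: F#.

F#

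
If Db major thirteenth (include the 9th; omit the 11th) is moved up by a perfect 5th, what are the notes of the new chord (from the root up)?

A perfect 5th up from D-flat is A-flat, so the new chord is A-flat major thirteenth.
A-flat — root
C — major 3rd
E-flat — perfect 5th
G — major 7th
B-flat — major 9th
F — major 13th

A-flat  C  E-flat  G  B-flat  F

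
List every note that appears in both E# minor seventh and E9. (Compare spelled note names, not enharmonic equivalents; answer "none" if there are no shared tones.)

G♯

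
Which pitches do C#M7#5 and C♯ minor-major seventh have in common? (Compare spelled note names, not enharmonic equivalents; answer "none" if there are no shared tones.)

C#M7#5: C# E# G## B#
C♯ minor-major seventh: C# E G# B#
Common to both → C#, B#.

C#  B#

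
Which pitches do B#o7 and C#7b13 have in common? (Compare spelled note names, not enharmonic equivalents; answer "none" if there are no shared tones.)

B#o7: B# D# F# A
C#7b13: C# E# G# B A
Common to both → A.

A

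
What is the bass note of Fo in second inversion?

Fo in root position is F–Ab–Cb.
Second inversion places the fifth in the bass, which is Cb.

Cb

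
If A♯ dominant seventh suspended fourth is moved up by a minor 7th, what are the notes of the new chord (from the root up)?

G-sharp, C-sharp, D-sharp, F-sharp

Transposed root: A-sharp → G-sharp (minor 7th up). So we spell G-sharp dominant seventh suspended fourth:
G-sharp — root
C-sharp — perfect 4th
D-sharp — perfect 5th
F-sharp — minor 7th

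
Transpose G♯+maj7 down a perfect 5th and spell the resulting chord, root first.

C#  E#  G##  B#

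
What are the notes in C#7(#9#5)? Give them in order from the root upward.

C♯, E♯, G𝄪, B, D𝄪

C#7(#9#5): dominant seventh sharp nine sharp five on C♯.
Root: C♯
Major 3rd (3rd): E♯
Augmented 5th (5th): G𝄪
Minor 7th (7th): B
Augmented 9th (9th): D𝄪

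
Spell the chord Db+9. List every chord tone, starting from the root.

Db, F, A, Cb, Eb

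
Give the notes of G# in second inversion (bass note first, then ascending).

D# – G# – B#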